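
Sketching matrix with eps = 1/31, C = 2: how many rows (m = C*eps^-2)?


1/eps = 31.
(1/eps)^2 = 961.
m = 2*961 = 1922.

1922


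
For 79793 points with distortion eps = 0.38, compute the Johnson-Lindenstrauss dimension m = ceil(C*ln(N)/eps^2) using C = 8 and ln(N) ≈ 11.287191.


ln(79793) ≈ 11.287191.
eps^2 = 0.38^2 = 0.1444.
C*ln(N)/eps^2 ≈ 8*11.287191/0.1444 ≈ 625.3291.
m = ceil(625.3291) = 626.

626


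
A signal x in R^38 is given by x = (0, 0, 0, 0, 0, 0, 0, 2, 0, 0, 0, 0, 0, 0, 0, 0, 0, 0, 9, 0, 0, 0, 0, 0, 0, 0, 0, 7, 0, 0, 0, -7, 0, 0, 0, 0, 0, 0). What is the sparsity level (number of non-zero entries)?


Non-zero positions: [7, 18, 27, 31].
Sparsity = 4.

4


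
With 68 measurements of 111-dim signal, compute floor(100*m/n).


100*m/n = 100*68/111 ≈ 61.2613.
floor = 61.

61


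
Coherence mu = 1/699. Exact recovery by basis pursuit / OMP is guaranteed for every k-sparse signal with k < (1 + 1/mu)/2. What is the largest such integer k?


1/mu = 699.
1 + 1/mu = 700.
(1 + 1/mu)/2 = 350 is an integer and the inequality is strict, so k_max = 350 - 1 = 349.

349


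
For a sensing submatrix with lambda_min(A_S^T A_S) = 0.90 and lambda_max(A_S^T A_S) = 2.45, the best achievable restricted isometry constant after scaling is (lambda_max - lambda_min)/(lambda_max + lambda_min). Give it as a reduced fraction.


lambda_max - lambda_min = 2.45 - 0.90 = 1.55.
lambda_max + lambda_min = 2.45 + 0.90 = 3.35.
delta = 1.55/3.35 = 155/335 = 31/67.

31/67


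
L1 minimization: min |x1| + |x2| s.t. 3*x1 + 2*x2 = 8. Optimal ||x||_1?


Axis intercepts:
  x1 = 8/3, x2 = 0: L1 = 8/3
  x1 = 0, x2 = 4: L1 = 4
x* = (8/3, 0)
||x*||_1 = 8/3.

8/3


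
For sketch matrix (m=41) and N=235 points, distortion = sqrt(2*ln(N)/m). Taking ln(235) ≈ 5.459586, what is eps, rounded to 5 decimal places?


ln(235) ≈ 5.459586.
2*ln(N)/m ≈ 2*5.459586/41 ≈ 0.26632127.
eps = sqrt(0.26632127) ≈ 0.5160632 ≈ 0.51606.

0.51606


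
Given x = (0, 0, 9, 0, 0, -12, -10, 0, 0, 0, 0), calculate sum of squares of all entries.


Non-zero entries: [(2, 9), (5, -12), (6, -10)]
Squares: [81, 144, 100]
||x||_2^2 = sum = 325.

325


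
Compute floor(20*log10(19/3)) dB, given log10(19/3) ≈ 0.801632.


||x||/||e|| = 19/3.
log10(19/3) ≈ 0.801632.
20*log10(||x||/||e||) ≈ 20*0.801632 = 16.03264.
floor(16.03264) = 16.

16


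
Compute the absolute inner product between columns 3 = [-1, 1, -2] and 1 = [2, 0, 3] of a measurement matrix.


Inner product: -1*2 + 1*0 + -2*3
Products: [-2, 0, -6]
Sum = -8.
|dot| = 8.

8


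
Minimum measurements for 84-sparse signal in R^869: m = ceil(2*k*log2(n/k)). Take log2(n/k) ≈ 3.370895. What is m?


log2(n/k) = log2(869/84) ≈ 3.370895.
2*k*log2(n/k) ≈ 2*84*3.370895 = 566.31036.
m = ceil(566.31036) = 567.

567


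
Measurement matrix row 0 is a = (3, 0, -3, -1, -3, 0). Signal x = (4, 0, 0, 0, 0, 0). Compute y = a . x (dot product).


Non-zero terms: ['3*4']
Products: [12]
y = sum = 12.

12


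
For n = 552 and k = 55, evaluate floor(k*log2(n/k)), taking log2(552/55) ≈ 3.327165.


log2(n/k) = log2(552/55) ≈ 3.327165.
k*log2(n/k) ≈ 55*3.327165 = 182.994075.
floor(182.994075) = 182.

182


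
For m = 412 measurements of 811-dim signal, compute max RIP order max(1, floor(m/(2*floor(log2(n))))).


floor(log2(811)) = 9.
2*9 = 18.
m/(2*floor(log2(n))) = 412/18 ≈ 22.8889.
floor = 22.
k = max(1, 22) = 22.

22


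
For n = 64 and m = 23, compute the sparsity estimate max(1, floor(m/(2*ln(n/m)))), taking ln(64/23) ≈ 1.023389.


n/m = 64/23.
ln(n/m) ≈ 1.023389.
2*ln(n/m) ≈ 2.046778.
m/(2*ln(n/m)) ≈ 23/2.046778 ≈ 11.2372.
floor = 11.
k_max = max(1, 11) = 11.

11


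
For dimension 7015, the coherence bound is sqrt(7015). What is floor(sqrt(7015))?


83^2 = 6889 <= 7015 < 7056 = 84^2, so 83 <= sqrt(7015) < 84.
floor(sqrt(7015)) = 83.

83


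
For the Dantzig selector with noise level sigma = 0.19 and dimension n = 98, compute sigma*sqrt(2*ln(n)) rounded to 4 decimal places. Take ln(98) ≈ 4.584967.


ln(98) ≈ 4.584967.
2*ln(n) ≈ 9.169934.
sqrt(2*ln(n)) ≈ sqrt(9.169934) ≈ 3.02819.
threshold ≈ 0.19*3.02819 = 0.5753561 ≈ 0.5754.

0.5754


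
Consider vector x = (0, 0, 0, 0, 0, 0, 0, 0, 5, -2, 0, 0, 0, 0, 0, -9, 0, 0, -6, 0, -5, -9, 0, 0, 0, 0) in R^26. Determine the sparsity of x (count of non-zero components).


Non-zero positions: [8, 9, 15, 18, 20, 21].
Sparsity = 6.

6


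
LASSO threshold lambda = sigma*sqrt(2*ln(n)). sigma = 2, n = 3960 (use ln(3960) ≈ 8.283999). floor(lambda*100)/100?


ln(3960) ≈ 8.283999.
2*ln(n) ≈ 16.567998.
sqrt(2*ln(n)) ≈ sqrt(16.567998) ≈ 4.070381.
lambda ≈ 2*4.070381 = 8.140762.
floor(lambda*100)/100 = 8.14.

8.14


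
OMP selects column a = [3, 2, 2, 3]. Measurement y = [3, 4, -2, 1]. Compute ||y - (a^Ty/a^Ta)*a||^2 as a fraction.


a^T a = 26.
a^T y = 16.
coeff = 16/26 = 8/13.
||r||^2 = 262/13.

262/13


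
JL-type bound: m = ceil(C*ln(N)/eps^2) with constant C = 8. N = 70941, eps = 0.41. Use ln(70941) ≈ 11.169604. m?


ln(70941) ≈ 11.169604.
eps^2 = 0.41^2 = 0.1681.
C*ln(N)/eps^2 ≈ 8*11.169604/0.1681 ≈ 531.5695.
m = ceil(531.5695) = 532.

532


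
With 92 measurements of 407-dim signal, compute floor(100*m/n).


100*m/n = 100*92/407 ≈ 22.6044.
floor = 22.

22


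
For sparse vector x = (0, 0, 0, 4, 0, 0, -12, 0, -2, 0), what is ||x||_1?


Non-zero entries: [(3, 4), (6, -12), (8, -2)]
Absolute values: [4, 12, 2]
||x||_1 = sum = 18.

18


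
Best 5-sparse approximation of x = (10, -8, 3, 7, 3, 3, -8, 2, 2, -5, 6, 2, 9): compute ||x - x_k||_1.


Sorted |x_i| descending: [10, 9, 8, 8, 7, 6, 5, 3, 3, 3, 2, 2, 2]
Keep top 5: [10, 9, 8, 8, 7]
Tail entries: [6, 5, 3, 3, 3, 2, 2, 2]
L1 error = sum of tail = 26.

26


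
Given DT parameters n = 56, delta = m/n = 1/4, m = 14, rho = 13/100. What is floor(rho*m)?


m = 1/4*56 = 14.
rho = 13/100.
rho*m = 13/100*14 = 1.82.
k = floor(1.82) = 1.

1


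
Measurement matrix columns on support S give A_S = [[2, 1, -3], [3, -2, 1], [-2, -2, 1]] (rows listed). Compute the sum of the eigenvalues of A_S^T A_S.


Sum of eigenvalues of A_S^T A_S = trace(A_S^T A_S) = sum of squared column norms of A_S.
A_S^T A_S diagonal: [17, 9, 11].
trace = 17 + 9 + 11 = 37.

37


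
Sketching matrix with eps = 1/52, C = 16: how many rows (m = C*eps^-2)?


1/eps = 52.
(1/eps)^2 = 2704.
m = 16*2704 = 43264.

43264


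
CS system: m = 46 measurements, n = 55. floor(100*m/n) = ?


100*m/n = 100*46/55 ≈ 83.6364.
floor = 83.

83


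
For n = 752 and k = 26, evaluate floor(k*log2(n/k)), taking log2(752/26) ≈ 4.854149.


log2(n/k) = log2(752/26) ≈ 4.854149.
k*log2(n/k) ≈ 26*4.854149 = 126.207874.
floor(126.207874) = 126.

126


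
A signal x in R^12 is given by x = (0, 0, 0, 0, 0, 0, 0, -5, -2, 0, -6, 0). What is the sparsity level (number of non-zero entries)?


Non-zero positions: [7, 8, 10].
Sparsity = 3.

3


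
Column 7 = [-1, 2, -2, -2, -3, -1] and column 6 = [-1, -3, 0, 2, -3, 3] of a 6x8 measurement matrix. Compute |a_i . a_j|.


Inner product: -1*-1 + 2*-3 + -2*0 + -2*2 + -3*-3 + -1*3
Products: [1, -6, 0, -4, 9, -3]
Sum = -3.
|dot| = 3.

3


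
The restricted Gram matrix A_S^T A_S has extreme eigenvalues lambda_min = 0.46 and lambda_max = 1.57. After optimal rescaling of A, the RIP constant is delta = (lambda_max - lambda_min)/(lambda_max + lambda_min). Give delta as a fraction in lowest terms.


lambda_max - lambda_min = 1.57 - 0.46 = 1.11.
lambda_max + lambda_min = 1.57 + 0.46 = 2.03.
delta = 1.11/2.03 = 111/203.

111/203


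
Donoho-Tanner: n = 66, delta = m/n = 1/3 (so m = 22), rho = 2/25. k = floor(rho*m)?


m = 1/3*66 = 22.
rho = 2/25.
rho*m = 2/25*22 = 1.76.
k = floor(1.76) = 1.

1


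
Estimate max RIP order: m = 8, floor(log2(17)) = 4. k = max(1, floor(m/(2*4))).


floor(log2(17)) = 4.
2*4 = 8.
m/(2*floor(log2(n))) = 8/8 ≈ 1.0.
floor = 1.
k = max(1, 1) = 1.

1


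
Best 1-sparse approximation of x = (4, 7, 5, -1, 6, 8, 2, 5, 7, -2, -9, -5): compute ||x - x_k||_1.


Sorted |x_i| descending: [9, 8, 7, 7, 6, 5, 5, 5, 4, 2, 2, 1]
Keep top 1: [9]
Tail entries: [8, 7, 7, 6, 5, 5, 5, 4, 2, 2, 1]
L1 error = sum of tail = 52.

52


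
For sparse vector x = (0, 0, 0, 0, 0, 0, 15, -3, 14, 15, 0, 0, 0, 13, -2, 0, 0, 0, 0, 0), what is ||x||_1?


Non-zero entries: [(6, 15), (7, -3), (8, 14), (9, 15), (13, 13), (14, -2)]
Absolute values: [15, 3, 14, 15, 13, 2]
||x||_1 = sum = 62.

62


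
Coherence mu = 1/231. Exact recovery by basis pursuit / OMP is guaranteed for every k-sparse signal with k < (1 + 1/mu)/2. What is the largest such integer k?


1/mu = 231.
1 + 1/mu = 232.
(1 + 1/mu)/2 = 116 is an integer and the inequality is strict, so k_max = 116 - 1 = 115.

115


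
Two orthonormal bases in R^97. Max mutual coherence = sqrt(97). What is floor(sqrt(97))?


9^2 = 81 <= 97 < 100 = 10^2, so 9 <= sqrt(97) < 10.
floor(sqrt(97)) = 9.

9


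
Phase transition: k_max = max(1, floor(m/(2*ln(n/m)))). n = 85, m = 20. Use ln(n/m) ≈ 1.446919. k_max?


n/m = 85/20 = 17/4.
ln(n/m) ≈ 1.446919.
2*ln(n/m) ≈ 2.893838.
m/(2*ln(n/m)) ≈ 20/2.893838 ≈ 6.9112.
floor = 6.
k_max = max(1, 6) = 6.

6


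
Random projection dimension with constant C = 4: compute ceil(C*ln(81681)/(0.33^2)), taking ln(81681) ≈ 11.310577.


ln(81681) ≈ 11.310577.
eps^2 = 0.33^2 = 0.1089.
C*ln(N)/eps^2 ≈ 4*11.310577/0.1089 ≈ 415.4482.
m = ceil(415.4482) = 416.

416


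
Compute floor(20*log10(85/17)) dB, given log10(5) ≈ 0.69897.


||x||/||e|| = 85/17 = 5.
log10(5) ≈ 0.69897.
20*log10(||x||/||e||) ≈ 20*0.69897 = 13.9794.
floor(13.9794) = 13.

13


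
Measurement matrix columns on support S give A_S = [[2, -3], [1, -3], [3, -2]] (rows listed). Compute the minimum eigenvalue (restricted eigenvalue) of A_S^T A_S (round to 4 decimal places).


A_S^T A_S = [[14, -15], [-15, 22]].
trace = 36.
det = 83.
disc = trace^2 - 4*det = 1296 - 4*83 = 964.
sqrt(964) ≈ 31.048349.
lam_min = (36 - sqrt(964))/2 ≈ (36 - 31.048349)/2 = 2.4758255 ≈ 2.4758.

2.4758


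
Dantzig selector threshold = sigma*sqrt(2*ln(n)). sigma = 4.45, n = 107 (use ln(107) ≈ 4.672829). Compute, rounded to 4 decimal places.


ln(107) ≈ 4.672829.
2*ln(n) ≈ 9.345658.
sqrt(2*ln(n)) ≈ sqrt(9.345658) ≈ 3.057067.
threshold ≈ 4.45*3.057067 = 13.60394815 ≈ 13.6039.

13.6039


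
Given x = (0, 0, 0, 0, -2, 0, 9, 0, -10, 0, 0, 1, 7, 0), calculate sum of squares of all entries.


Non-zero entries: [(4, -2), (6, 9), (8, -10), (11, 1), (12, 7)]
Squares: [4, 81, 100, 1, 49]
||x||_2^2 = sum = 235.

235


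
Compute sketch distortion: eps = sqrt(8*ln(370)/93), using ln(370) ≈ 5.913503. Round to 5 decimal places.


ln(370) ≈ 5.913503.
8*ln(N)/m ≈ 8*5.913503/93 ≈ 0.50868843.
eps = sqrt(0.50868843) ≈ 0.713224 ≈ 0.71322.

0.71322


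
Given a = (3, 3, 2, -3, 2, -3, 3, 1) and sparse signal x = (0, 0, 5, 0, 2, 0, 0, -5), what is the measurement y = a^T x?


Non-zero terms: ['2*5', '2*2', '1*-5']
Products: [10, 4, -5]
y = sum = 9.

9


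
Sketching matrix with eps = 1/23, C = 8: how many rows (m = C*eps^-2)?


1/eps = 23.
(1/eps)^2 = 529.
m = 8*529 = 4232.

4232


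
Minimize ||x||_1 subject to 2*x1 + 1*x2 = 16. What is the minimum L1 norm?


Axis intercepts:
  x1 = 8, x2 = 0: L1 = 8
  x1 = 0, x2 = 16: L1 = 16
x* = (8, 0)
||x*||_1 = 8.

8


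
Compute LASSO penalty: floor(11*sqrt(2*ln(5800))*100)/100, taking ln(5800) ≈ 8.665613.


ln(5800) ≈ 8.665613.
2*ln(n) ≈ 17.331226.
sqrt(2*ln(n)) ≈ sqrt(17.331226) ≈ 4.163079.
lambda ≈ 11*4.163079 = 45.793869.
floor(lambda*100)/100 = 45.79.

45.79


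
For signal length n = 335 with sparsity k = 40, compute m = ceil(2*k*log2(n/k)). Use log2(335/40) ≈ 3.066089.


log2(n/k) = log2(335/40) ≈ 3.066089.
2*k*log2(n/k) ≈ 2*40*3.066089 = 245.28712.
m = ceil(245.28712) = 246.

246


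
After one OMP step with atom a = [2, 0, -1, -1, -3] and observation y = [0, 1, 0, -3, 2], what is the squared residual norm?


a^T a = 15.
a^T y = -3.
coeff = -3/15 = -1/5.
||r||^2 = 67/5.

67/5


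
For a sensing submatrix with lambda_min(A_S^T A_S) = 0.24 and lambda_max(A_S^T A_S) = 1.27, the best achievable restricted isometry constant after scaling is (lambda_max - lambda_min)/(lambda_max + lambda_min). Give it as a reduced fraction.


lambda_max - lambda_min = 1.27 - 0.24 = 1.03.
lambda_max + lambda_min = 1.27 + 0.24 = 1.51.
delta = 1.03/1.51 = 103/151.

103/151


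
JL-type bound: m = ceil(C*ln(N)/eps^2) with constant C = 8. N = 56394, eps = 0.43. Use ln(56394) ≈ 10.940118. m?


ln(56394) ≈ 10.940118.
eps^2 = 0.43^2 = 0.1849.
C*ln(N)/eps^2 ≈ 8*10.940118/0.1849 ≈ 473.342.
m = ceil(473.342) = 474.

474


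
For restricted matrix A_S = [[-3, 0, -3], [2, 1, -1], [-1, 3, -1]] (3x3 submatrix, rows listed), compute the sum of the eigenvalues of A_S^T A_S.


Sum of eigenvalues of A_S^T A_S = trace(A_S^T A_S) = sum of squared column norms of A_S.
A_S^T A_S diagonal: [14, 10, 11].
trace = 14 + 10 + 11 = 35.

35


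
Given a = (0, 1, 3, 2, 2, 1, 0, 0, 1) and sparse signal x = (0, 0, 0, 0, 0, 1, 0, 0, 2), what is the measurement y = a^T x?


Non-zero terms: ['1*1', '1*2']
Products: [1, 2]
y = sum = 3.

3


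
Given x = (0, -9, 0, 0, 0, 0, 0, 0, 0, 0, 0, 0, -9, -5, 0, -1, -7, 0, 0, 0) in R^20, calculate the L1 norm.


Non-zero entries: [(1, -9), (12, -9), (13, -5), (15, -1), (16, -7)]
Absolute values: [9, 9, 5, 1, 7]
||x||_1 = sum = 31.

31


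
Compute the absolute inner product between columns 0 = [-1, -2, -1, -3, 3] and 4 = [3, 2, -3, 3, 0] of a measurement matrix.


Inner product: -1*3 + -2*2 + -1*-3 + -3*3 + 3*0
Products: [-3, -4, 3, -9, 0]
Sum = -13.
|dot| = 13.

13


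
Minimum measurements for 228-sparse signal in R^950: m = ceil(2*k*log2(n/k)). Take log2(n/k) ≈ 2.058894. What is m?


log2(n/k) = log2(950/228) ≈ 2.058894.
2*k*log2(n/k) ≈ 2*228*2.058894 = 938.855664.
m = ceil(938.855664) = 939.

939


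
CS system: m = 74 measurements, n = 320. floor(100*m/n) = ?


100*m/n = 100*74/320 ≈ 23.125.
floor = 23.

23


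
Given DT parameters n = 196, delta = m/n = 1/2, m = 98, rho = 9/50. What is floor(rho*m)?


m = 1/2*196 = 98.
rho = 9/50.
rho*m = 9/50*98 = 17.64.
k = floor(17.64) = 17.

17


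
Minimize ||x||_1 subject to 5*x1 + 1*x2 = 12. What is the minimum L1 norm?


Axis intercepts:
  x1 = 12/5, x2 = 0: L1 = 12/5
  x1 = 0, x2 = 12: L1 = 12
x* = (12/5, 0)
||x*||_1 = 12/5.

12/5


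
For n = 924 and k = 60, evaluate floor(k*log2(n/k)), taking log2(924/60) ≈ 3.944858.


log2(n/k) = log2(924/60) ≈ 3.944858.
k*log2(n/k) ≈ 60*3.944858 = 236.69148.
floor(236.69148) = 236.

236


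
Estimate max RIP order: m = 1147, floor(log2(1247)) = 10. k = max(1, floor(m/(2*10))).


floor(log2(1247)) = 10.
2*10 = 20.
m/(2*floor(log2(n))) = 1147/20 ≈ 57.35.
floor = 57.
k = max(1, 57) = 57.

57


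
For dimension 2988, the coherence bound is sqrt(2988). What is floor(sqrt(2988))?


54^2 = 2916 <= 2988 < 3025 = 55^2, so 54 <= sqrt(2988) < 55.
floor(sqrt(2988)) = 54.

54


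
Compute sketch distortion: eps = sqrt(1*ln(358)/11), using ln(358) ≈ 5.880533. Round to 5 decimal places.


ln(358) ≈ 5.880533.
1*ln(N)/m ≈ 1*5.880533/11 ≈ 0.53459391.
eps = sqrt(0.53459391) ≈ 0.7311593 ≈ 0.73116.

0.73116


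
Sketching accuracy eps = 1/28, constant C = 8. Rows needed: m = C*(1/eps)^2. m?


1/eps = 28.
(1/eps)^2 = 784.
m = 8*784 = 6272.

6272


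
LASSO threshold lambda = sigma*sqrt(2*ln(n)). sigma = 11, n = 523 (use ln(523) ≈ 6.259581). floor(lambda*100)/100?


ln(523) ≈ 6.259581.
2*ln(n) ≈ 12.519162.
sqrt(2*ln(n)) ≈ sqrt(12.519162) ≈ 3.538243.
lambda ≈ 11*3.538243 = 38.920673.
floor(lambda*100)/100 = 38.92.

38.92


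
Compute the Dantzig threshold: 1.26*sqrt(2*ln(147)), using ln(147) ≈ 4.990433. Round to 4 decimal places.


ln(147) ≈ 4.990433.
2*ln(n) ≈ 9.980866.
sqrt(2*ln(n)) ≈ sqrt(9.980866) ≈ 3.159251.
threshold ≈ 1.26*3.159251 = 3.98065626 ≈ 3.9807.

3.9807


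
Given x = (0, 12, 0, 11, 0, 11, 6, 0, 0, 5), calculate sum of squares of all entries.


Non-zero entries: [(1, 12), (3, 11), (5, 11), (6, 6), (9, 5)]
Squares: [144, 121, 121, 36, 25]
||x||_2^2 = sum = 447.

447


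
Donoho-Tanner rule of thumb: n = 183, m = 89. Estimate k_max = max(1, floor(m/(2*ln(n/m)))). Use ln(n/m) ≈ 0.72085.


n/m = 183/89.
ln(n/m) ≈ 0.72085.
2*ln(n/m) ≈ 1.4417.
m/(2*ln(n/m)) ≈ 89/1.4417 ≈ 61.7327.
floor = 61.
k_max = max(1, 61) = 61.

61


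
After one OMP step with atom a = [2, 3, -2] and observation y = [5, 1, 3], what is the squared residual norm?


a^T a = 17.
a^T y = 7.
coeff = 7/17 = 7/17.
||r||^2 = 546/17.

546/17


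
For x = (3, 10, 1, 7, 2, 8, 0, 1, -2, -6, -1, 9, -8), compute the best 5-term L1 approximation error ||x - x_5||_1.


Sorted |x_i| descending: [10, 9, 8, 8, 7, 6, 3, 2, 2, 1, 1, 1, 0]
Keep top 5: [10, 9, 8, 8, 7]
Tail entries: [6, 3, 2, 2, 1, 1, 1, 0]
L1 error = sum of tail = 16.

16


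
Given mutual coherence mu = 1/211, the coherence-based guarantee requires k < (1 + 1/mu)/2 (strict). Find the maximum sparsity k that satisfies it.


1/mu = 211.
1 + 1/mu = 212.
(1 + 1/mu)/2 = 106 is an integer and the inequality is strict, so k_max = 106 - 1 = 105.

105


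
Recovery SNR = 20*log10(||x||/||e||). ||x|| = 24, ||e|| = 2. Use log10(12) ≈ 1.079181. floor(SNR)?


||x||/||e|| = 24/2 = 12.
log10(12) ≈ 1.079181.
20*log10(||x||/||e||) ≈ 20*1.079181 = 21.58362.
floor(21.58362) = 21.

21


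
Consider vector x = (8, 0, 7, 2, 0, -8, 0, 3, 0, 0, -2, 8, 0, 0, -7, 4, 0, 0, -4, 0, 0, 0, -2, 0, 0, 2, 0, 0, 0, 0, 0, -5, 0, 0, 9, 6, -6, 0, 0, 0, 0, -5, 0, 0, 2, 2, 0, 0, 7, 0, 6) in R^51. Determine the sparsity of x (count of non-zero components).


Non-zero positions: [0, 2, 3, 5, 7, 10, 11, 14, 15, 18, 22, 25, 31, 34, 35, 36, 41, 44, 45, 48, 50].
Sparsity = 21.

21


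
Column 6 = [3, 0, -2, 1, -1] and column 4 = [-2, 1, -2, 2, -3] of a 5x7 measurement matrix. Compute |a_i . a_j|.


Inner product: 3*-2 + 0*1 + -2*-2 + 1*2 + -1*-3
Products: [-6, 0, 4, 2, 3]
Sum = 3.
|dot| = 3.

3


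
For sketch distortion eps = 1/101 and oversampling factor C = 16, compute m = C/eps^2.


1/eps = 101.
(1/eps)^2 = 10201.
m = 16*10201 = 163216.

163216


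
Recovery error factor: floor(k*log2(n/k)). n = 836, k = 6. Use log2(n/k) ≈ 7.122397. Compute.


log2(n/k) = log2(836/6) ≈ 7.122397.
k*log2(n/k) ≈ 6*7.122397 = 42.734382.
floor(42.734382) = 42.

42


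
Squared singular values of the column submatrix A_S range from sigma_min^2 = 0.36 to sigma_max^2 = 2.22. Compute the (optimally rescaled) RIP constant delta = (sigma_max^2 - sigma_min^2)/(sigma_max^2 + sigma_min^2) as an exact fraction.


lambda_max - lambda_min = 2.22 - 0.36 = 1.86.
lambda_max + lambda_min = 2.22 + 0.36 = 2.58.
delta = 1.86/2.58 = 186/258 = 31/43.

31/43


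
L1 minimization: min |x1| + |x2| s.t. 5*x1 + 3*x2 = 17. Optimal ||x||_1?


Axis intercepts:
  x1 = 17/5, x2 = 0: L1 = 17/5
  x1 = 0, x2 = 17/3: L1 = 17/3
x* = (17/5, 0)
||x*||_1 = 17/5.

17/5


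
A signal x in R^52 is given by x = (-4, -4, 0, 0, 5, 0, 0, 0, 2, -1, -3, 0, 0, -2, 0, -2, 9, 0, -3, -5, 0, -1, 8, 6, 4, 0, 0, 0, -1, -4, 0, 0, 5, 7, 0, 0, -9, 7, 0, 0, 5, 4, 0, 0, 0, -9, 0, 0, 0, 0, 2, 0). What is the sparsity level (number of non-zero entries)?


Non-zero positions: [0, 1, 4, 8, 9, 10, 13, 15, 16, 18, 19, 21, 22, 23, 24, 28, 29, 32, 33, 36, 37, 40, 41, 45, 50].
Sparsity = 25.

25


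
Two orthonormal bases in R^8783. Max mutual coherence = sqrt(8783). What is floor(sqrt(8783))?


93^2 = 8649 <= 8783 < 8836 = 94^2, so 93 <= sqrt(8783) < 94.
floor(sqrt(8783)) = 93.

93


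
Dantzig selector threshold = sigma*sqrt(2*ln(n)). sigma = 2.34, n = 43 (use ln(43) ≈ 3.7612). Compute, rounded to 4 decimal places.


ln(43) ≈ 3.7612.
2*ln(n) ≈ 7.5224.
sqrt(2*ln(n)) ≈ sqrt(7.5224) ≈ 2.742699.
threshold ≈ 2.34*2.742699 = 6.41791566 ≈ 6.4179.

6.4179


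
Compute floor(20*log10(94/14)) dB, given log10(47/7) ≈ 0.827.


||x||/||e|| = 94/14 = 47/7.
log10(47/7) ≈ 0.827.
20*log10(||x||/||e||) ≈ 20*0.827 = 16.54.
floor(16.54) = 16.

16


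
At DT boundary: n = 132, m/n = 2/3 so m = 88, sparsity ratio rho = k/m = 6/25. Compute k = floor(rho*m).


m = 2/3*132 = 88.
rho = 6/25.
rho*m = 6/25*88 = 21.12.
k = floor(21.12) = 21.

21


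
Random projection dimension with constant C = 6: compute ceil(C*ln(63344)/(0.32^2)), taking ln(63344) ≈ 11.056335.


ln(63344) ≈ 11.056335.
eps^2 = 0.32^2 = 0.1024.
C*ln(N)/eps^2 ≈ 6*11.056335/0.1024 ≈ 647.8321.
m = ceil(647.8321) = 648.

648


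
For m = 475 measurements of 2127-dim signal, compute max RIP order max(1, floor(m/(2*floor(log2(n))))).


floor(log2(2127)) = 11.
2*11 = 22.
m/(2*floor(log2(n))) = 475/22 ≈ 21.5909.
floor = 21.
k = max(1, 21) = 21.

21


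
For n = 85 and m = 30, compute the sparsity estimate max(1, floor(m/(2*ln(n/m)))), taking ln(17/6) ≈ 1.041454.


n/m = 85/30 = 17/6.
ln(n/m) ≈ 1.041454.
2*ln(n/m) ≈ 2.082908.
m/(2*ln(n/m)) ≈ 30/2.082908 ≈ 14.4029.
floor = 14.
k_max = max(1, 14) = 14.

14


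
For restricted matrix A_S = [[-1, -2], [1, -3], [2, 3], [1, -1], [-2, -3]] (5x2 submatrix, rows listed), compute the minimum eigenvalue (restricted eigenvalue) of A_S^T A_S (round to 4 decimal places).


A_S^T A_S = [[11, 10], [10, 32]].
trace = 43.
det = 252.
disc = trace^2 - 4*det = 1849 - 4*252 = 841.
sqrt(841) = 29.
lam_min = (43 - 29)/2 = 7 = 7.0000.

7.0000


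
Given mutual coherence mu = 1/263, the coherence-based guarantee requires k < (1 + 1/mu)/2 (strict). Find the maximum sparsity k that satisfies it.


1/mu = 263.
1 + 1/mu = 264.
(1 + 1/mu)/2 = 132 is an integer and the inequality is strict, so k_max = 132 - 1 = 131.

131


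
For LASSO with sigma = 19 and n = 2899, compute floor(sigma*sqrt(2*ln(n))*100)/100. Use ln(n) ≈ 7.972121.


ln(2899) ≈ 7.972121.
2*ln(n) ≈ 15.944242.
sqrt(2*ln(n)) ≈ sqrt(15.944242) ≈ 3.993024.
lambda ≈ 19*3.993024 = 75.867456.
floor(lambda*100)/100 = 75.86.

75.86


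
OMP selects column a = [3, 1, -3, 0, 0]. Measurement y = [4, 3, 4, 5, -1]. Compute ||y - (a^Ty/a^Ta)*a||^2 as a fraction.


a^T a = 19.
a^T y = 3.
coeff = 3/19 = 3/19.
||r||^2 = 1264/19.

1264/19


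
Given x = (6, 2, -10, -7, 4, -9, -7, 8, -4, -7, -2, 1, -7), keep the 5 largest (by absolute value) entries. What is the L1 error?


Sorted |x_i| descending: [10, 9, 8, 7, 7, 7, 7, 6, 4, 4, 2, 2, 1]
Keep top 5: [10, 9, 8, 7, 7]
Tail entries: [7, 7, 6, 4, 4, 2, 2, 1]
L1 error = sum of tail = 33.

33


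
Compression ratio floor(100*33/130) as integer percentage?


100*m/n = 100*33/130 ≈ 25.3846.
floor = 25.

25


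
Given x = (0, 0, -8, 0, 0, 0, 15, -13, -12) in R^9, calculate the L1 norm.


Non-zero entries: [(2, -8), (6, 15), (7, -13), (8, -12)]
Absolute values: [8, 15, 13, 12]
||x||_1 = sum = 48.

48


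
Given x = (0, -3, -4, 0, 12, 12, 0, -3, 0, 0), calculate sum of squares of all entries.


Non-zero entries: [(1, -3), (2, -4), (4, 12), (5, 12), (7, -3)]
Squares: [9, 16, 144, 144, 9]
||x||_2^2 = sum = 322.

322


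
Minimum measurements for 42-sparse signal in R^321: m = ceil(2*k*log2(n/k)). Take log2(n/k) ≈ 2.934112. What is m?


log2(n/k) = log2(321/42) ≈ 2.934112.
2*k*log2(n/k) ≈ 2*42*2.934112 = 246.465408.
m = ceil(246.465408) = 247.

247


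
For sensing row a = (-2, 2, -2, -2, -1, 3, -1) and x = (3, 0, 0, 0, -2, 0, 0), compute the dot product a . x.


Non-zero terms: ['-2*3', '-1*-2']
Products: [-6, 2]
y = sum = -4.

-4


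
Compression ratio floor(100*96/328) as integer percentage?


100*m/n = 100*96/328 ≈ 29.2683.
floor = 29.

29


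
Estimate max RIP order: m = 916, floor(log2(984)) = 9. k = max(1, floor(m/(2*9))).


floor(log2(984)) = 9.
2*9 = 18.
m/(2*floor(log2(n))) = 916/18 ≈ 50.8889.
floor = 50.
k = max(1, 50) = 50.

50


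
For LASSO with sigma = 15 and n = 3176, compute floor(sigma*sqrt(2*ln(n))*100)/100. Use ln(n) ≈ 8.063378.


ln(3176) ≈ 8.063378.
2*ln(n) ≈ 16.126756.
sqrt(2*ln(n)) ≈ sqrt(16.126756) ≈ 4.015813.
lambda ≈ 15*4.015813 = 60.237195.
floor(lambda*100)/100 = 60.23.

60.23


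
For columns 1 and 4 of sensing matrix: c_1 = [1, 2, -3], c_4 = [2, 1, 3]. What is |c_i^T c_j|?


Inner product: 1*2 + 2*1 + -3*3
Products: [2, 2, -9]
Sum = -5.
|dot| = 5.

5


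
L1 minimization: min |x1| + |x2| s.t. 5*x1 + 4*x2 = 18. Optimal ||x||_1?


Axis intercepts:
  x1 = 18/5, x2 = 0: L1 = 18/5
  x1 = 0, x2 = 9/2: L1 = 9/2
x* = (18/5, 0)
||x*||_1 = 18/5.

18/5


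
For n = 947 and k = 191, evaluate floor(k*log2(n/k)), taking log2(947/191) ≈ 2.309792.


log2(n/k) = log2(947/191) ≈ 2.309792.
k*log2(n/k) ≈ 191*2.309792 = 441.170272.
floor(441.170272) = 441.

441


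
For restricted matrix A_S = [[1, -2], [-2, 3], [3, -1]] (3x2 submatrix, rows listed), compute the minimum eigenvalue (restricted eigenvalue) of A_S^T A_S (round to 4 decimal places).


A_S^T A_S = [[14, -11], [-11, 14]].
trace = 28.
det = 75.
disc = trace^2 - 4*det = 784 - 4*75 = 484.
sqrt(484) = 22.
lam_min = (28 - 22)/2 = 3 = 3.0000.

3.0000


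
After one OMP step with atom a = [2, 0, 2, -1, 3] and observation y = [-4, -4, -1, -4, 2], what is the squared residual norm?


a^T a = 18.
a^T y = 0.
coeff = 0/18 = 0.
||r||^2 = 53.

53


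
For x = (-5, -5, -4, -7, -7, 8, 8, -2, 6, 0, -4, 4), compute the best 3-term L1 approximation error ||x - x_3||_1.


Sorted |x_i| descending: [8, 8, 7, 7, 6, 5, 5, 4, 4, 4, 2, 0]
Keep top 3: [8, 8, 7]
Tail entries: [7, 6, 5, 5, 4, 4, 4, 2, 0]
L1 error = sum of tail = 37.

37


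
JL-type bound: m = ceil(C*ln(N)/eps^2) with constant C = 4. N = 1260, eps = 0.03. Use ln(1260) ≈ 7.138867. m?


ln(1260) ≈ 7.138867.
eps^2 = 0.03^2 = 0.0009.
C*ln(N)/eps^2 ≈ 4*7.138867/0.0009 ≈ 31728.2978.
m = ceil(31728.2978) = 31729.

31729


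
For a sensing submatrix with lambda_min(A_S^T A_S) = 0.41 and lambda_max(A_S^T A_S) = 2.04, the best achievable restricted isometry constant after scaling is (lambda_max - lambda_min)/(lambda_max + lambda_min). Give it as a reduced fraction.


lambda_max - lambda_min = 2.04 - 0.41 = 1.63.
lambda_max + lambda_min = 2.04 + 0.41 = 2.45.
delta = 1.63/2.45 = 163/245.

163/245


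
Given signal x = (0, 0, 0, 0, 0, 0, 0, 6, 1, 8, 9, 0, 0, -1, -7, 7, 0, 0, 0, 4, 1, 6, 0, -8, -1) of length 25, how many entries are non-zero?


Non-zero positions: [7, 8, 9, 10, 13, 14, 15, 19, 20, 21, 23, 24].
Sparsity = 12.

12


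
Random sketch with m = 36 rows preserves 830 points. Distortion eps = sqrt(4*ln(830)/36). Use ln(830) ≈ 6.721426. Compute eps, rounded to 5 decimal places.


ln(830) ≈ 6.721426.
4*ln(N)/m ≈ 4*6.721426/36 ≈ 0.74682511.
eps = sqrt(0.74682511) ≈ 0.8641904 ≈ 0.86419.

0.86419


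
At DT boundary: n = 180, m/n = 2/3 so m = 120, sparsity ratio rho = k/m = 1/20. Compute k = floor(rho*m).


m = 2/3*180 = 120.
rho = 1/20.
rho*m = 1/20*120 = 6.
k = floor(6) = 6.

6


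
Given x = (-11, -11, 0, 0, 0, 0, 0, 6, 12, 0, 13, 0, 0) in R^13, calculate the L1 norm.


Non-zero entries: [(0, -11), (1, -11), (7, 6), (8, 12), (10, 13)]
Absolute values: [11, 11, 6, 12, 13]
||x||_1 = sum = 53.

53


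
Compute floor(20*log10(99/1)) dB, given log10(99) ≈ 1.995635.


||x||/||e|| = 99/1 = 99.
log10(99) ≈ 1.995635.
20*log10(||x||/||e||) ≈ 20*1.995635 = 39.9127.
floor(39.9127) = 39.

39


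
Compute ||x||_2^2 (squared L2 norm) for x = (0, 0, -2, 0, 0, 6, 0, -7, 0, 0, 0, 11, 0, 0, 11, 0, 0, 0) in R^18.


Non-zero entries: [(2, -2), (5, 6), (7, -7), (11, 11), (14, 11)]
Squares: [4, 36, 49, 121, 121]
||x||_2^2 = sum = 331.

331


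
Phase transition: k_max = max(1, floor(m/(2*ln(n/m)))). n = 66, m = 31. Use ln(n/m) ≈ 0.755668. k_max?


n/m = 66/31.
ln(n/m) ≈ 0.755668.
2*ln(n/m) ≈ 1.511336.
m/(2*ln(n/m)) ≈ 31/1.511336 ≈ 20.5117.
floor = 20.
k_max = max(1, 20) = 20.

20


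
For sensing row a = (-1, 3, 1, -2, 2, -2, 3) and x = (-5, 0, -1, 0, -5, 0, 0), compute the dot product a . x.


Non-zero terms: ['-1*-5', '1*-1', '2*-5']
Products: [5, -1, -10]
y = sum = -6.

-6


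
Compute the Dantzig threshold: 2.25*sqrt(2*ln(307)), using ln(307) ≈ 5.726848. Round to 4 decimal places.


ln(307) ≈ 5.726848.
2*ln(n) ≈ 11.453696.
sqrt(2*ln(n)) ≈ sqrt(11.453696) ≈ 3.384331.
threshold ≈ 2.25*3.384331 = 7.61474475 ≈ 7.6147.

7.6147


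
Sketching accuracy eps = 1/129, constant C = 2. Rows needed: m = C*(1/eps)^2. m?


1/eps = 129.
(1/eps)^2 = 16641.
m = 2*16641 = 33282.

33282


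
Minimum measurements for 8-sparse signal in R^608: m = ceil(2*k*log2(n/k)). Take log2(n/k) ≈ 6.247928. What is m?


log2(n/k) = log2(608/8) ≈ 6.247928.
2*k*log2(n/k) ≈ 2*8*6.247928 = 99.966848.
m = ceil(99.966848) = 100.

100


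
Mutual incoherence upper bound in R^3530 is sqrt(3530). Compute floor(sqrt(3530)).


59^2 = 3481 <= 3530 < 3600 = 60^2, so 59 <= sqrt(3530) < 60.
floor(sqrt(3530)) = 59.

59


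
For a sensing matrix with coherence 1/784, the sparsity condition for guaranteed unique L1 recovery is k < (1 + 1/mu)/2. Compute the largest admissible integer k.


1/mu = 784.
1 + 1/mu = 785.
(1 + 1/mu)/2 = 392.5 is not an integer, so k_max = floor(392.5) = 392.

392


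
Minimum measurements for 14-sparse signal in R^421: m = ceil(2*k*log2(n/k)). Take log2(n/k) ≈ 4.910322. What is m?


log2(n/k) = log2(421/14) ≈ 4.910322.
2*k*log2(n/k) ≈ 2*14*4.910322 = 137.489016.
m = ceil(137.489016) = 138.

138


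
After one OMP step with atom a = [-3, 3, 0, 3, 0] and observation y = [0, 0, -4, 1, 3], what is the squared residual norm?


a^T a = 27.
a^T y = 3.
coeff = 3/27 = 1/9.
||r||^2 = 77/3.

77/3


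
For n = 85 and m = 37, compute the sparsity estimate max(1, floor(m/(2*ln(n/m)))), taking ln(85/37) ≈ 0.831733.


n/m = 85/37.
ln(n/m) ≈ 0.831733.
2*ln(n/m) ≈ 1.663466.
m/(2*ln(n/m)) ≈ 37/1.663466 ≈ 22.2427.
floor = 22.
k_max = max(1, 22) = 22.

22


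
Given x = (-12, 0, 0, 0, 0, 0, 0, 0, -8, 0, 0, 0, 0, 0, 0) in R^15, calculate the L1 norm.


Non-zero entries: [(0, -12), (8, -8)]
Absolute values: [12, 8]
||x||_1 = sum = 20.

20


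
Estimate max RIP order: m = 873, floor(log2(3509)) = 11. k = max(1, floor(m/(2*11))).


floor(log2(3509)) = 11.
2*11 = 22.
m/(2*floor(log2(n))) = 873/22 ≈ 39.6818.
floor = 39.
k = max(1, 39) = 39.

39


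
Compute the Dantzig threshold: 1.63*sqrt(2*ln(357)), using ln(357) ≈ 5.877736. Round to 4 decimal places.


ln(357) ≈ 5.877736.
2*ln(n) ≈ 11.755472.
sqrt(2*ln(n)) ≈ sqrt(11.755472) ≈ 3.428625.
threshold ≈ 1.63*3.428625 = 5.58865875 ≈ 5.5887.

5.5887


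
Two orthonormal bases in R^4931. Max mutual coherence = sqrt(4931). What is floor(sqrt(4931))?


70^2 = 4900 <= 4931 < 5041 = 71^2, so 70 <= sqrt(4931) < 71.
floor(sqrt(4931)) = 70.

70


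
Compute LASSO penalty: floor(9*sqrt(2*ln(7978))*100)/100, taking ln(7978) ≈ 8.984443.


ln(7978) ≈ 8.984443.
2*ln(n) ≈ 17.968886.
sqrt(2*ln(n)) ≈ sqrt(17.968886) ≈ 4.238972.
lambda ≈ 9*4.238972 = 38.150748.
floor(lambda*100)/100 = 38.15.

38.15


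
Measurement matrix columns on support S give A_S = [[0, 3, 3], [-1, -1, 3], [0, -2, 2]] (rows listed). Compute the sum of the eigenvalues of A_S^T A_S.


Sum of eigenvalues of A_S^T A_S = trace(A_S^T A_S) = sum of squared column norms of A_S.
A_S^T A_S diagonal: [1, 14, 22].
trace = 1 + 14 + 22 = 37.

37


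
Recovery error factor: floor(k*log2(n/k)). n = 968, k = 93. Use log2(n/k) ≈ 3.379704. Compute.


log2(n/k) = log2(968/93) ≈ 3.379704.
k*log2(n/k) ≈ 93*3.379704 = 314.312472.
floor(314.312472) = 314.

314


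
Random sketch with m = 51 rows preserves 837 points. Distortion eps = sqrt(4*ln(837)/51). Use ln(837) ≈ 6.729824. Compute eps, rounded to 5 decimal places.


ln(837) ≈ 6.729824.
4*ln(N)/m ≈ 4*6.729824/51 ≈ 0.52782933.
eps = sqrt(0.52782933) ≈ 0.7265186 ≈ 0.72652.

0.72652


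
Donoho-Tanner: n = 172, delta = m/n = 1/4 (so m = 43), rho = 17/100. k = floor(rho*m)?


m = 1/4*172 = 43.
rho = 17/100.
rho*m = 17/100*43 = 7.31.
k = floor(7.31) = 7.

7


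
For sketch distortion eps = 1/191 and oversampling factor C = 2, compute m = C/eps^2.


1/eps = 191.
(1/eps)^2 = 36481.
m = 2*36481 = 72962.

72962


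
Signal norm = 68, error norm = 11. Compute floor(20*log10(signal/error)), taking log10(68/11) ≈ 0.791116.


||x||/||e|| = 68/11.
log10(68/11) ≈ 0.791116.
20*log10(||x||/||e||) ≈ 20*0.791116 = 15.82232.
floor(15.82232) = 15.

15


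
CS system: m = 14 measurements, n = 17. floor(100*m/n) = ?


100*m/n = 100*14/17 ≈ 82.3529.
floor = 82.

82


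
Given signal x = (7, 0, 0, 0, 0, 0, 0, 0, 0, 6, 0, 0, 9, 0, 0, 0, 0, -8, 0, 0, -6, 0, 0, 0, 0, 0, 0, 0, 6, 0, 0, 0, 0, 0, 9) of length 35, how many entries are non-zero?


Non-zero positions: [0, 9, 12, 17, 20, 28, 34].
Sparsity = 7.

7


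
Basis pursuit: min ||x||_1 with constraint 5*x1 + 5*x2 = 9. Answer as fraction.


Axis intercepts:
  x1 = 9/5, x2 = 0: L1 = 9/5
  x1 = 0, x2 = 9/5: L1 = 9/5
x* = (9/5, 0)
||x*||_1 = 9/5.

9/5


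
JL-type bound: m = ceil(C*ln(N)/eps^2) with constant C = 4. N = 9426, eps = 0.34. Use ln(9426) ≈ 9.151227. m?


ln(9426) ≈ 9.151227.
eps^2 = 0.34^2 = 0.1156.
C*ln(N)/eps^2 ≈ 4*9.151227/0.1156 ≈ 316.6515.
m = ceil(316.6515) = 317.

317


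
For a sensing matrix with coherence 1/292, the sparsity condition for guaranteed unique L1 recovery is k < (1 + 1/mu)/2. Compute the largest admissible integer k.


1/mu = 292.
1 + 1/mu = 293.
(1 + 1/mu)/2 = 146.5 is not an integer, so k_max = floor(146.5) = 146.

146


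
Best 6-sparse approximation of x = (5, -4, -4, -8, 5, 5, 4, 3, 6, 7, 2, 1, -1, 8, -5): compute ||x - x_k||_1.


Sorted |x_i| descending: [8, 8, 7, 6, 5, 5, 5, 5, 4, 4, 4, 3, 2, 1, 1]
Keep top 6: [8, 8, 7, 6, 5, 5]
Tail entries: [5, 5, 4, 4, 4, 3, 2, 1, 1]
L1 error = sum of tail = 29.

29


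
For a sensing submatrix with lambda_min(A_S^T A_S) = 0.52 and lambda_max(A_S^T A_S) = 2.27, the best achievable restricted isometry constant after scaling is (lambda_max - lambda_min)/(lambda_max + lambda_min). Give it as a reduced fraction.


lambda_max - lambda_min = 2.27 - 0.52 = 1.75.
lambda_max + lambda_min = 2.27 + 0.52 = 2.79.
delta = 1.75/2.79 = 175/279.

175/279


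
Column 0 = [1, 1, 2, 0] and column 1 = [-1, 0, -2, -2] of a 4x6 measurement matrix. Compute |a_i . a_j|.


Inner product: 1*-1 + 1*0 + 2*-2 + 0*-2
Products: [-1, 0, -4, 0]
Sum = -5.
|dot| = 5.

5


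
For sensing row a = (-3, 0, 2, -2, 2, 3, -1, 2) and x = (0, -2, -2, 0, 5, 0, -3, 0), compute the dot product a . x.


Non-zero terms: ['0*-2', '2*-2', '2*5', '-1*-3']
Products: [0, -4, 10, 3]
y = sum = 9.

9


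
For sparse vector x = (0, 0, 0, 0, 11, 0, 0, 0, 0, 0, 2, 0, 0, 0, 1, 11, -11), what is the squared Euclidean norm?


Non-zero entries: [(4, 11), (10, 2), (14, 1), (15, 11), (16, -11)]
Squares: [121, 4, 1, 121, 121]
||x||_2^2 = sum = 368.

368


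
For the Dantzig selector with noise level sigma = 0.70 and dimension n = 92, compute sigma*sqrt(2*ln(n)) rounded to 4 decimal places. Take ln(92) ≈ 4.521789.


ln(92) ≈ 4.521789.
2*ln(n) ≈ 9.043578.
sqrt(2*ln(n)) ≈ sqrt(9.043578) ≈ 3.007254.
threshold ≈ 0.70*3.007254 = 2.1050778 ≈ 2.1051.

2.1051


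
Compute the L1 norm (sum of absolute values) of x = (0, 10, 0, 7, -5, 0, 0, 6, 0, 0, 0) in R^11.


Non-zero entries: [(1, 10), (3, 7), (4, -5), (7, 6)]
Absolute values: [10, 7, 5, 6]
||x||_1 = sum = 28.

28


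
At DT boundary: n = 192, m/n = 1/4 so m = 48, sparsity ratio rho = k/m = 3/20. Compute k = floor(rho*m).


m = 1/4*192 = 48.
rho = 3/20.
rho*m = 3/20*48 = 7.2.
k = floor(7.2) = 7.

7


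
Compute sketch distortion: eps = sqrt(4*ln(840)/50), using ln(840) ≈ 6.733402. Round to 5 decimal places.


ln(840) ≈ 6.733402.
4*ln(N)/m ≈ 4*6.733402/50 ≈ 0.53867216.
eps = sqrt(0.53867216) ≈ 0.7339429 ≈ 0.73394.

0.73394


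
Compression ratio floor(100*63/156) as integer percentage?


100*m/n = 100*63/156 ≈ 40.3846.
floor = 40.

40


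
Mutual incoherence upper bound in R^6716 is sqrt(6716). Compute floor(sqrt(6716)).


81^2 = 6561 <= 6716 < 6724 = 82^2, so 81 <= sqrt(6716) < 82.
floor(sqrt(6716)) = 81.

81


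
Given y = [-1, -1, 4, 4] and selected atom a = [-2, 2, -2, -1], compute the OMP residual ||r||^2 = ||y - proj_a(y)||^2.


a^T a = 13.
a^T y = -12.
coeff = -12/13 = -12/13.
||r||^2 = 298/13.

298/13


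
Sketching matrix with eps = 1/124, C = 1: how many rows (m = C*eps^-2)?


1/eps = 124.
(1/eps)^2 = 15376.
m = 1*15376 = 15376.

15376


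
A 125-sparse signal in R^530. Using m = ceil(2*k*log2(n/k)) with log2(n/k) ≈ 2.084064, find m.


log2(n/k) = log2(530/125) ≈ 2.084064.
2*k*log2(n/k) ≈ 2*125*2.084064 = 521.016.
m = ceil(521.016) = 522.

522


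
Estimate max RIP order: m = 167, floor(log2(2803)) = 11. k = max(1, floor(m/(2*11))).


floor(log2(2803)) = 11.
2*11 = 22.
m/(2*floor(log2(n))) = 167/22 ≈ 7.5909.
floor = 7.
k = max(1, 7) = 7.

7


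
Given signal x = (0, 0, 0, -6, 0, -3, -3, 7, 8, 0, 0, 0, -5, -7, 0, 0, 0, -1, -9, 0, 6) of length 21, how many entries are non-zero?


Non-zero positions: [3, 5, 6, 7, 8, 12, 13, 17, 18, 20].
Sparsity = 10.

10


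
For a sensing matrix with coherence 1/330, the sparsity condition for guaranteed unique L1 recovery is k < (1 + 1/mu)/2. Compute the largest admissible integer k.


1/mu = 330.
1 + 1/mu = 331.
(1 + 1/mu)/2 = 165.5 is not an integer, so k_max = floor(165.5) = 165.

165


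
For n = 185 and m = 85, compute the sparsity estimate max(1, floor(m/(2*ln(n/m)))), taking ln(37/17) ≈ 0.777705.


n/m = 185/85 = 37/17.
ln(n/m) ≈ 0.777705.
2*ln(n/m) ≈ 1.55541.
m/(2*ln(n/m)) ≈ 85/1.55541 ≈ 54.648.
floor = 54.
k_max = max(1, 54) = 54.

54


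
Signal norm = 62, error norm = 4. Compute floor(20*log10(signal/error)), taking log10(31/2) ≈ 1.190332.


||x||/||e|| = 62/4 = 31/2.
log10(31/2) ≈ 1.190332.
20*log10(||x||/||e||) ≈ 20*1.190332 = 23.80664.
floor(23.80664) = 23.

23


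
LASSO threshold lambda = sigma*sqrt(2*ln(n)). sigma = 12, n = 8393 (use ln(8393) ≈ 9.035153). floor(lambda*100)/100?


ln(8393) ≈ 9.035153.
2*ln(n) ≈ 18.070306.
sqrt(2*ln(n)) ≈ sqrt(18.070306) ≈ 4.250918.
lambda ≈ 12*4.250918 = 51.011016.
floor(lambda*100)/100 = 51.01.

51.01


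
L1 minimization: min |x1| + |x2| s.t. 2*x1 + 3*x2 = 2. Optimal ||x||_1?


Axis intercepts:
  x1 = 1, x2 = 0: L1 = 1
  x1 = 0, x2 = 2/3: L1 = 2/3
x* = (0, 2/3)
||x*||_1 = 2/3.

2/3


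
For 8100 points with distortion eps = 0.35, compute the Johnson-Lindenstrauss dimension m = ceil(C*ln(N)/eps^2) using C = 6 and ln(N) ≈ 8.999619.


ln(8100) ≈ 8.999619.
eps^2 = 0.35^2 = 0.1225.
C*ln(N)/eps^2 ≈ 6*8.999619/0.1225 ≈ 440.7977.
m = ceil(440.7977) = 441.

441


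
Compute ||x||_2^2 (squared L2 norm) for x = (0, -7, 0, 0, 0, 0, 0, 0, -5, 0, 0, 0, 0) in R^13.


Non-zero entries: [(1, -7), (8, -5)]
Squares: [49, 25]
||x||_2^2 = sum = 74.

74


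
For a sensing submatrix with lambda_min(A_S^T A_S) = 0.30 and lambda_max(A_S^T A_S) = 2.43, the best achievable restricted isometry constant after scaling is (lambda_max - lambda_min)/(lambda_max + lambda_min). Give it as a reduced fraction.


lambda_max - lambda_min = 2.43 - 0.30 = 2.13.
lambda_max + lambda_min = 2.43 + 0.30 = 2.73.
delta = 2.13/2.73 = 213/273 = 71/91.

71/91


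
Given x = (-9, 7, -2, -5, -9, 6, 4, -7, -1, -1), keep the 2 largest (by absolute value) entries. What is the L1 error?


Sorted |x_i| descending: [9, 9, 7, 7, 6, 5, 4, 2, 1, 1]
Keep top 2: [9, 9]
Tail entries: [7, 7, 6, 5, 4, 2, 1, 1]
L1 error = sum of tail = 33.

33
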